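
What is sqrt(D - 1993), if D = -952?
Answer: I*sqrt(2945) ≈ 54.268*I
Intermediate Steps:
sqrt(D - 1993) = sqrt(-952 - 1993) = sqrt(-2945) = I*sqrt(2945)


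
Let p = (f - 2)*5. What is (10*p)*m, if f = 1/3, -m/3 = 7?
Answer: 1750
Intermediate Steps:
m = -21 (m = -3*7 = -21)
f = ⅓ (f = 1*(⅓) = ⅓ ≈ 0.33333)
p = -25/3 (p = (⅓ - 2)*5 = -5/3*5 = -25/3 ≈ -8.3333)
(10*p)*m = (10*(-25/3))*(-21) = -250/3*(-21) = 1750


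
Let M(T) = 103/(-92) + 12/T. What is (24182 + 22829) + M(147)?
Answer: 211920909/4508 ≈ 47010.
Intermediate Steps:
M(T) = -103/92 + 12/T (M(T) = 103*(-1/92) + 12/T = -103/92 + 12/T)
(24182 + 22829) + M(147) = (24182 + 22829) + (-103/92 + 12/147) = 47011 + (-103/92 + 12*(1/147)) = 47011 + (-103/92 + 4/49) = 47011 - 4679/4508 = 211920909/4508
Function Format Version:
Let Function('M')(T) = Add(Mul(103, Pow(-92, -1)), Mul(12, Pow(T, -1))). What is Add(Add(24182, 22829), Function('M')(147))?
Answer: Rational(211920909, 4508) ≈ 47010.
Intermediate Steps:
Function('M')(T) = Add(Rational(-103, 92), Mul(12, Pow(T, -1))) (Function('M')(T) = Add(Mul(103, Rational(-1, 92)), Mul(12, Pow(T, -1))) = Add(Rational(-103, 92), Mul(12, Pow(T, -1))))
Add(Add(24182, 22829), Function('M')(147)) = Add(Add(24182, 22829), Add(Rational(-103, 92), Mul(12, Pow(147, -1)))) = Add(47011, Add(Rational(-103, 92), Mul(12, Rational(1, 147)))) = Add(47011, Add(Rational(-103, 92), Rational(4, 49))) = Add(47011, Rational(-4679, 4508)) = Rational(211920909, 4508)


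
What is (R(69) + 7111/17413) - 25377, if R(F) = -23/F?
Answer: -1325665183/52239 ≈ -25377.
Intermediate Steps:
(R(69) + 7111/17413) - 25377 = (-23/69 + 7111/17413) - 25377 = (-23*1/69 + 7111*(1/17413)) - 25377 = (-⅓ + 7111/17413) - 25377 = 3920/52239 - 25377 = -1325665183/52239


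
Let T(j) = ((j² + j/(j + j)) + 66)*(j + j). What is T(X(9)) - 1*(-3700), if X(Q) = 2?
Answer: 3982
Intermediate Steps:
T(j) = 2*j*(133/2 + j²) (T(j) = ((j² + j/((2*j))) + 66)*(2*j) = ((j² + (1/(2*j))*j) + 66)*(2*j) = ((j² + ½) + 66)*(2*j) = ((½ + j²) + 66)*(2*j) = (133/2 + j²)*(2*j) = 2*j*(133/2 + j²))
T(X(9)) - 1*(-3700) = 2*(133 + 2*2²) - 1*(-3700) = 2*(133 + 2*4) + 3700 = 2*(133 + 8) + 3700 = 2*141 + 3700 = 282 + 3700 = 3982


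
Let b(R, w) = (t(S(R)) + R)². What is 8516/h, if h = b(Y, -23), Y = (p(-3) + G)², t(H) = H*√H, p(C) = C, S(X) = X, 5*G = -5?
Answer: 2129/1600 ≈ 1.3306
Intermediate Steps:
G = -1 (G = (⅕)*(-5) = -1)
t(H) = H^(3/2)
Y = 16 (Y = (-3 - 1)² = (-4)² = 16)
b(R, w) = (R + R^(3/2))² (b(R, w) = (R^(3/2) + R)² = (R + R^(3/2))²)
h = 6400 (h = (16 + 16^(3/2))² = (16 + 64)² = 80² = 6400)
8516/h = 8516/6400 = 8516*(1/6400) = 2129/1600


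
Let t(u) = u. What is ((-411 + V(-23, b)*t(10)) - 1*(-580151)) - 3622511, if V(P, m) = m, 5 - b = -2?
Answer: -3042701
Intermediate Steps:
b = 7 (b = 5 - 1*(-2) = 5 + 2 = 7)
((-411 + V(-23, b)*t(10)) - 1*(-580151)) - 3622511 = ((-411 + 7*10) - 1*(-580151)) - 3622511 = ((-411 + 70) + 580151) - 3622511 = (-341 + 580151) - 3622511 = 579810 - 3622511 = -3042701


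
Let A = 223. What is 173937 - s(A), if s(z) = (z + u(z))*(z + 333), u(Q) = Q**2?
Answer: -27599375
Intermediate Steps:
s(z) = (333 + z)*(z + z**2) (s(z) = (z + z**2)*(z + 333) = (z + z**2)*(333 + z) = (333 + z)*(z + z**2))
173937 - s(A) = 173937 - 223*(333 + 223**2 + 334*223) = 173937 - 223*(333 + 49729 + 74482) = 173937 - 223*124544 = 173937 - 1*27773312 = 173937 - 27773312 = -27599375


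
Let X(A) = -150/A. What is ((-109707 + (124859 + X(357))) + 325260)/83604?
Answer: 20254489/4974438 ≈ 4.0717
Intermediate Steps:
((-109707 + (124859 + X(357))) + 325260)/83604 = ((-109707 + (124859 - 150/357)) + 325260)/83604 = ((-109707 + (124859 - 150*1/357)) + 325260)*(1/83604) = ((-109707 + (124859 - 50/119)) + 325260)*(1/83604) = ((-109707 + 14858171/119) + 325260)*(1/83604) = (1803038/119 + 325260)*(1/83604) = (40508978/119)*(1/83604) = 20254489/4974438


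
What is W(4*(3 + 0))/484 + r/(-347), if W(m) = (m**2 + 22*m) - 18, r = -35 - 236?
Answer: 133247/83974 ≈ 1.5868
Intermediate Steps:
r = -271
W(m) = -18 + m**2 + 22*m
W(4*(3 + 0))/484 + r/(-347) = (-18 + (4*(3 + 0))**2 + 22*(4*(3 + 0)))/484 - 271/(-347) = (-18 + (4*3)**2 + 22*(4*3))*(1/484) - 271*(-1/347) = (-18 + 12**2 + 22*12)*(1/484) + 271/347 = (-18 + 144 + 264)*(1/484) + 271/347 = 390*(1/484) + 271/347 = 195/242 + 271/347 = 133247/83974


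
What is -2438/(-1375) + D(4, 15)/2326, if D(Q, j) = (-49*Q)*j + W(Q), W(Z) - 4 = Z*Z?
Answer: 827894/1599125 ≈ 0.51772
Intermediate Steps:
W(Z) = 4 + Z² (W(Z) = 4 + Z*Z = 4 + Z²)
D(Q, j) = 4 + Q² - 49*Q*j (D(Q, j) = (-49*Q)*j + (4 + Q²) = -49*Q*j + (4 + Q²) = 4 + Q² - 49*Q*j)
-2438/(-1375) + D(4, 15)/2326 = -2438/(-1375) + (4 + 4² - 49*4*15)/2326 = -2438*(-1/1375) + (4 + 16 - 2940)*(1/2326) = 2438/1375 - 2920*1/2326 = 2438/1375 - 1460/1163 = 827894/1599125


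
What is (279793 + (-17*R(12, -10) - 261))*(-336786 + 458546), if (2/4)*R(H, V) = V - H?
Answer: 34126892800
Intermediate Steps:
R(H, V) = -2*H + 2*V (R(H, V) = 2*(V - H) = -2*H + 2*V)
(279793 + (-17*R(12, -10) - 261))*(-336786 + 458546) = (279793 + (-17*(-2*12 + 2*(-10)) - 261))*(-336786 + 458546) = (279793 + (-17*(-24 - 20) - 261))*121760 = (279793 + (-17*(-44) - 261))*121760 = (279793 + (748 - 261))*121760 = (279793 + 487)*121760 = 280280*121760 = 34126892800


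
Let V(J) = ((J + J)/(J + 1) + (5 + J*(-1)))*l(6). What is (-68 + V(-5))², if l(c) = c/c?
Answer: 12321/4 ≈ 3080.3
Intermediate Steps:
l(c) = 1
V(J) = 5 - J + 2*J/(1 + J) (V(J) = ((J + J)/(J + 1) + (5 + J*(-1)))*1 = ((2*J)/(1 + J) + (5 - J))*1 = (2*J/(1 + J) + (5 - J))*1 = (5 - J + 2*J/(1 + J))*1 = 5 - J + 2*J/(1 + J))
(-68 + V(-5))² = (-68 + (5 - 1*(-5)² + 6*(-5))/(1 - 5))² = (-68 + (5 - 1*25 - 30)/(-4))² = (-68 - (5 - 25 - 30)/4)² = (-68 - ¼*(-50))² = (-68 + 25/2)² = (-111/2)² = 12321/4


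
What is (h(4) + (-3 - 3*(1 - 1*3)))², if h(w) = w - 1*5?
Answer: 4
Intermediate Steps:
h(w) = -5 + w (h(w) = w - 5 = -5 + w)
(h(4) + (-3 - 3*(1 - 1*3)))² = ((-5 + 4) + (-3 - 3*(1 - 1*3)))² = (-1 + (-3 - 3*(1 - 3)))² = (-1 + (-3 - 3*(-2)))² = (-1 + (-3 + 6))² = (-1 + 3)² = 2² = 4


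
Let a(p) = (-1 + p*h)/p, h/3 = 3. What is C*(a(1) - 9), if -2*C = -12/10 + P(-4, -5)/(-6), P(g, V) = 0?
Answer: -⅗ ≈ -0.60000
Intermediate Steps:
h = 9 (h = 3*3 = 9)
C = ⅗ (C = -(-12/10 + 0/(-6))/2 = -(-12*⅒ + 0*(-⅙))/2 = -(-6/5 + 0)/2 = -½*(-6/5) = ⅗ ≈ 0.60000)
a(p) = (-1 + 9*p)/p (a(p) = (-1 + p*9)/p = (-1 + 9*p)/p)
C*(a(1) - 9) = 3*((9 - 1/1) - 9)/5 = 3*((9 - 1*1) - 9)/5 = 3*((9 - 1) - 9)/5 = 3*(8 - 9)/5 = (⅗)*(-1) = -⅗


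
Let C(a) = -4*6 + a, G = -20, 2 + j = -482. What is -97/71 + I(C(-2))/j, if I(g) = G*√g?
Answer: -97/71 + 5*I*√26/121 ≈ -1.3662 + 0.2107*I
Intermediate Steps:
j = -484 (j = -2 - 482 = -484)
C(a) = -24 + a
I(g) = -20*√g
-97/71 + I(C(-2))/j = -97/71 - 20*√(-24 - 2)/(-484) = -97*1/71 - 20*I*√26*(-1/484) = -97/71 - 20*I*√26*(-1/484) = -97/71 + 5*I*√26/121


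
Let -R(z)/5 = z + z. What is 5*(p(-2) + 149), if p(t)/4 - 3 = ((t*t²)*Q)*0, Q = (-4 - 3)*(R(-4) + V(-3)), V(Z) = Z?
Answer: 805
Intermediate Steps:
R(z) = -10*z (R(z) = -5*(z + z) = -10*z)
Q = -259 (Q = (-4 - 3)*(-10*(-4) - 3) = -7*(40 - 3) = -7*37 = -259)
p(t) = 12 (p(t) = 12 + 4*(((t*t²)*(-259))*0) = 12 + 4*((t³*(-259))*0) = 12 + 4*(-259*t³*0) = 12 + 4*0 = 12 + 0 = 12)
5*(p(-2) + 149) = 5*(12 + 149) = 5*161 = 805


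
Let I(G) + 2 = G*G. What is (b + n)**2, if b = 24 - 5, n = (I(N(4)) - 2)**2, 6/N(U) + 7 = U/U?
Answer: 784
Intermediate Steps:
N(U) = -1 (N(U) = 6/(-7 + U/U) = 6/(-7 + 1) = 6/(-6) = 6*(-1/6) = -1)
I(G) = -2 + G**2 (I(G) = -2 + G*G = -2 + G**2)
n = 9 (n = ((-2 + (-1)**2) - 2)**2 = ((-2 + 1) - 2)**2 = (-1 - 2)**2 = (-3)**2 = 9)
b = 19
(b + n)**2 = (19 + 9)**2 = 28**2 = 784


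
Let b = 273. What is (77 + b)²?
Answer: 122500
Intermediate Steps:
(77 + b)² = (77 + 273)² = 350² = 122500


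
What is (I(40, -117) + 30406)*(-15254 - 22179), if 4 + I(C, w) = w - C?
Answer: -1132161085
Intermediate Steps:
I(C, w) = -4 + w - C (I(C, w) = -4 + (w - C) = -4 + w - C)
(I(40, -117) + 30406)*(-15254 - 22179) = ((-4 - 117 - 1*40) + 30406)*(-15254 - 22179) = ((-4 - 117 - 40) + 30406)*(-37433) = (-161 + 30406)*(-37433) = 30245*(-37433) = -1132161085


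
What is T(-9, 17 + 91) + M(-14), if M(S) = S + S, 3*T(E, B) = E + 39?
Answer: -18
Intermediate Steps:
T(E, B) = 13 + E/3 (T(E, B) = (E + 39)/3 = (39 + E)/3 = 13 + E/3)
M(S) = 2*S
T(-9, 17 + 91) + M(-14) = (13 + (⅓)*(-9)) + 2*(-14) = (13 - 3) - 28 = 10 - 28 = -18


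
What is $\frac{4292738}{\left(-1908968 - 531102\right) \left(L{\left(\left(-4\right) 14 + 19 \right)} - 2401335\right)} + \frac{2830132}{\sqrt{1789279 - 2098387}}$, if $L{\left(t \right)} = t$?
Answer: $\frac{2146369}{2929757888020} - \frac{1415066 i \sqrt{77277}}{77277} \approx 7.3261 \cdot 10^{-7} - 5090.4 i$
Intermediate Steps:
$\frac{4292738}{\left(-1908968 - 531102\right) \left(L{\left(\left(-4\right) 14 + 19 \right)} - 2401335\right)} + \frac{2830132}{\sqrt{1789279 - 2098387}} = \frac{4292738}{\left(-1908968 - 531102\right) \left(\left(\left(-4\right) 14 + 19\right) - 2401335\right)} + \frac{2830132}{\sqrt{1789279 - 2098387}} = \frac{4292738}{\left(-2440070\right) \left(\left(-56 + 19\right) - 2401335\right)} + \frac{2830132}{\sqrt{-309108}} = \frac{4292738}{\left(-2440070\right) \left(-37 - 2401335\right)} + \frac{2830132}{2 i \sqrt{77277}} = \frac{4292738}{\left(-2440070\right) \left(-2401372\right)} + 2830132 \left(- \frac{i \sqrt{77277}}{154554}\right) = \frac{4292738}{5859515776040} - \frac{1415066 i \sqrt{77277}}{77277} = 4292738 \cdot \frac{1}{5859515776040} - \frac{1415066 i \sqrt{77277}}{77277} = \frac{2146369}{2929757888020} - \frac{1415066 i \sqrt{77277}}{77277}$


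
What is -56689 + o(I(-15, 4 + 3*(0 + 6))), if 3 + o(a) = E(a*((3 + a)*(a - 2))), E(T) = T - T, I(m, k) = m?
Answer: -56692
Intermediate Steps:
E(T) = 0
o(a) = -3 (o(a) = -3 + 0 = -3)
-56689 + o(I(-15, 4 + 3*(0 + 6))) = -56689 - 3 = -56692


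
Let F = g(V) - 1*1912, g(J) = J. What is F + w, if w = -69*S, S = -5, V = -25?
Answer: -1592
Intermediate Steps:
w = 345 (w = -69*(-5) = 345)
F = -1937 (F = -25 - 1*1912 = -25 - 1912 = -1937)
F + w = -1937 + 345 = -1592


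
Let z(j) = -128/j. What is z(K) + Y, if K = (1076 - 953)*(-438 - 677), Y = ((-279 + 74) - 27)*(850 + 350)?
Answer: -38181167872/137145 ≈ -2.7840e+5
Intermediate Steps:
Y = -278400 (Y = (-205 - 27)*1200 = -232*1200 = -278400)
K = -137145 (K = 123*(-1115) = -137145)
z(K) + Y = -128/(-137145) - 278400 = -128*(-1/137145) - 278400 = 128/137145 - 278400 = -38181167872/137145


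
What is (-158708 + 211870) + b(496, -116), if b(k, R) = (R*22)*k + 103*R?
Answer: -1224578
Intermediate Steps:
b(k, R) = 103*R + 22*R*k (b(k, R) = (22*R)*k + 103*R = 22*R*k + 103*R = 103*R + 22*R*k)
(-158708 + 211870) + b(496, -116) = (-158708 + 211870) - 116*(103 + 22*496) = 53162 - 116*(103 + 10912) = 53162 - 116*11015 = 53162 - 1277740 = -1224578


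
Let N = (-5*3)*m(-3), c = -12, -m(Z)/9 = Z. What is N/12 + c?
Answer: -183/4 ≈ -45.750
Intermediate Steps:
m(Z) = -9*Z
N = -405 (N = (-5*3)*(-9*(-3)) = -15*27 = -405)
N/12 + c = -405/12 - 12 = (1/12)*(-405) - 12 = -135/4 - 12 = -183/4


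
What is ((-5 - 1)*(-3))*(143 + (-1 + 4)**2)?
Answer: 2736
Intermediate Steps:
((-5 - 1)*(-3))*(143 + (-1 + 4)**2) = (-6*(-3))*(143 + 3**2) = 18*(143 + 9) = 18*152 = 2736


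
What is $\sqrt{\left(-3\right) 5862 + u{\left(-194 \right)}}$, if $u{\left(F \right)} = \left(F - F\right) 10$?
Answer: $3 i \sqrt{1954} \approx 132.61 i$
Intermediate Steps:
$u{\left(F \right)} = 0$ ($u{\left(F \right)} = 0 \cdot 10 = 0$)
$\sqrt{\left(-3\right) 5862 + u{\left(-194 \right)}} = \sqrt{\left(-3\right) 5862 + 0} = \sqrt{-17586 + 0} = \sqrt{-17586} = 3 i \sqrt{1954}$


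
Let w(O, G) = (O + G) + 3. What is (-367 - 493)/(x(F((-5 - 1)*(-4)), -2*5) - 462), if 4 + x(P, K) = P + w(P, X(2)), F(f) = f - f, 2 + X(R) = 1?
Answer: 215/116 ≈ 1.8534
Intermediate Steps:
X(R) = -1 (X(R) = -2 + 1 = -1)
F(f) = 0
w(O, G) = 3 + G + O (w(O, G) = (G + O) + 3 = 3 + G + O)
x(P, K) = -2 + 2*P (x(P, K) = -4 + (P + (3 - 1 + P)) = -4 + (P + (2 + P)) = -4 + (2 + 2*P) = -2 + 2*P)
(-367 - 493)/(x(F((-5 - 1)*(-4)), -2*5) - 462) = (-367 - 493)/((-2 + 2*0) - 462) = -860/((-2 + 0) - 462) = -860/(-2 - 462) = -860/(-464) = -860*(-1/464) = 215/116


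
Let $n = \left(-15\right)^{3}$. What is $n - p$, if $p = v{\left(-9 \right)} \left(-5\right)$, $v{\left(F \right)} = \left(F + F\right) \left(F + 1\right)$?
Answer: $-2655$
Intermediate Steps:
$v{\left(F \right)} = 2 F \left(1 + F\right)$
$n = -3375$
$p = -720$ ($p = 2 \left(-9\right) \left(1 - 9\right) \left(-5\right) = 2 \left(-9\right) \left(-8\right) \left(-5\right) = 144 \left(-5\right) = -720$)
$n - p = -3375 - -720 = -3375 + 720 = -2655$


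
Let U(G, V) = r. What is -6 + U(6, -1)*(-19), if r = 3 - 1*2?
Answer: -25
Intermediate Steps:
r = 1 (r = 3 - 2 = 1)
U(G, V) = 1
-6 + U(6, -1)*(-19) = -6 + 1*(-19) = -6 - 19 = -25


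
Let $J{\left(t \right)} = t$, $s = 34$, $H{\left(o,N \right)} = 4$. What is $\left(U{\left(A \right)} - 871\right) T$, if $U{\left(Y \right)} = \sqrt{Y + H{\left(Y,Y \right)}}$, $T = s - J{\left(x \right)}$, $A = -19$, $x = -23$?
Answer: $-49647 + 57 i \sqrt{15} \approx -49647.0 + 220.76 i$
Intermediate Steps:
$T = 57$ ($T = 34 - -23 = 34 + 23 = 57$)
$U{\left(Y \right)} = \sqrt{4 + Y}$ ($U{\left(Y \right)} = \sqrt{Y + 4} = \sqrt{4 + Y}$)
$\left(U{\left(A \right)} - 871\right) T = \left(\sqrt{4 - 19} - 871\right) 57 = \left(\sqrt{-15} - 871\right) 57 = \left(i \sqrt{15} - 871\right) 57 = \left(-871 + i \sqrt{15}\right) 57 = -49647 + 57 i \sqrt{15}$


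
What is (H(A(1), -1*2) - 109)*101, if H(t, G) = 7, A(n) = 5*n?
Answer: -10302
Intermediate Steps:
(H(A(1), -1*2) - 109)*101 = (7 - 109)*101 = -102*101 = -10302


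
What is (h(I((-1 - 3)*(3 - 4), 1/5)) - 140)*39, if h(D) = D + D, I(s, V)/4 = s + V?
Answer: -20748/5 ≈ -4149.6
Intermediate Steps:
I(s, V) = 4*V + 4*s (I(s, V) = 4*(s + V) = 4*(V + s) = 4*V + 4*s)
h(D) = 2*D
(h(I((-1 - 3)*(3 - 4), 1/5)) - 140)*39 = (2*(4/5 + 4*((-1 - 3)*(3 - 4))) - 140)*39 = (2*(4*(1/5) + 4*(-4*(-1))) - 140)*39 = (2*(4/5 + 4*4) - 140)*39 = (2*(4/5 + 16) - 140)*39 = (2*(84/5) - 140)*39 = (168/5 - 140)*39 = -532/5*39 = -20748/5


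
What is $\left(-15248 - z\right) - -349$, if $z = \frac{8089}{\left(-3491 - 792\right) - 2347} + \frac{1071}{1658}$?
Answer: $- \frac{40942885657}{2748135} \approx -14898.0$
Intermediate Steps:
$z = - \frac{1577708}{2748135}$ ($z = \frac{8089}{-4283 - 2347} + 1071 \cdot \frac{1}{1658} = \frac{8089}{-6630} + \frac{1071}{1658} = 8089 \left(- \frac{1}{6630}\right) + \frac{1071}{1658} = - \frac{8089}{6630} + \frac{1071}{1658} = - \frac{1577708}{2748135} \approx -0.5741$)
$\left(-15248 - z\right) - -349 = \left(-15248 - - \frac{1577708}{2748135}\right) - -349 = \left(-15248 + \frac{1577708}{2748135}\right) + 349 = - \frac{41901984772}{2748135} + 349 = - \frac{40942885657}{2748135}$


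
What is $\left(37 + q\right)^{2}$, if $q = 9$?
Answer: $2116$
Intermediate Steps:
$\left(37 + q\right)^{2} = \left(37 + 9\right)^{2} = 46^{2} = 2116$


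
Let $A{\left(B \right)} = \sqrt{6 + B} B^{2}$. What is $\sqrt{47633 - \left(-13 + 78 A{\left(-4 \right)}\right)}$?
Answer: $\sqrt{47646 - 1248 \sqrt{2}} \approx 214.2$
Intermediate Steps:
$A{\left(B \right)} = B^{2} \sqrt{6 + B}$
$\sqrt{47633 - \left(-13 + 78 A{\left(-4 \right)}\right)} = \sqrt{47633 + \left(13 - 78 \left(-4\right)^{2} \sqrt{6 - 4}\right)} = \sqrt{47633 + \left(13 - 78 \cdot 16 \sqrt{2}\right)} = \sqrt{47633 + \left(13 - 1248 \sqrt{2}\right)} = \sqrt{47646 - 1248 \sqrt{2}}$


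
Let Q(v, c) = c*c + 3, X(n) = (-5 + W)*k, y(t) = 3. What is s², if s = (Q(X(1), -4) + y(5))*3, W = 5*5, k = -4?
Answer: 4356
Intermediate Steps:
W = 25
X(n) = -80 (X(n) = (-5 + 25)*(-4) = 20*(-4) = -80)
Q(v, c) = 3 + c² (Q(v, c) = c² + 3 = 3 + c²)
s = 66 (s = ((3 + (-4)²) + 3)*3 = ((3 + 16) + 3)*3 = (19 + 3)*3 = 22*3 = 66)
s² = 66² = 4356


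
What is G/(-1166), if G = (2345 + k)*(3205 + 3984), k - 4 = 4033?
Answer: -22940099/583 ≈ -39348.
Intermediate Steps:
k = 4037 (k = 4 + 4033 = 4037)
G = 45880198 (G = (2345 + 4037)*(3205 + 3984) = 6382*7189 = 45880198)
G/(-1166) = 45880198/(-1166) = 45880198*(-1/1166) = -22940099/583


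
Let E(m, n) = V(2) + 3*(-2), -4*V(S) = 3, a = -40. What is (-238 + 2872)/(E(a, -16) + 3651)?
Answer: 3512/4859 ≈ 0.72278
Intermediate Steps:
V(S) = -3/4 (V(S) = -1/4*3 = -3/4)
E(m, n) = -27/4 (E(m, n) = -3/4 + 3*(-2) = -3/4 - 6 = -27/4)
(-238 + 2872)/(E(a, -16) + 3651) = (-238 + 2872)/(-27/4 + 3651) = 2634/(14577/4) = 2634*(4/14577) = 3512/4859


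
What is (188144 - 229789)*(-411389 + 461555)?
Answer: -2089163070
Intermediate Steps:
(188144 - 229789)*(-411389 + 461555) = -41645*50166 = -2089163070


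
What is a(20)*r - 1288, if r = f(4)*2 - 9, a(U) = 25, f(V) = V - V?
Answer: -1513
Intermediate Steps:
f(V) = 0
r = -9 (r = 0*2 - 9 = 0 - 9 = -9)
a(20)*r - 1288 = 25*(-9) - 1288 = -225 - 1288 = -1513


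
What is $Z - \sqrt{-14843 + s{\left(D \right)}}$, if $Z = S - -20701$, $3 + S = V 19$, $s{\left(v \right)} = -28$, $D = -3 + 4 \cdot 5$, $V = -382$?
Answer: $13440 - i \sqrt{14871} \approx 13440.0 - 121.95 i$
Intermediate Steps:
$D = 17$ ($D = -3 + 20 = 17$)
$S = -7261$ ($S = -3 - 7258 = -7261$)
$Z = 13440$ ($Z = -7261 - -20701 = -7261 + 20701 = 13440$)
$Z - \sqrt{-14843 + s{\left(D \right)}} = 13440 - \sqrt{-14843 - 28} = 13440 - \sqrt{-14871} = 13440 - i \sqrt{14871}$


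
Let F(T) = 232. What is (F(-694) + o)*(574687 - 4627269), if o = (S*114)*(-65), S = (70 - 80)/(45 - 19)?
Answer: -12490057724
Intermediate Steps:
S = -5/13 (S = -10/26 = -10*1/26 = -5/13 ≈ -0.38462)
o = 2850 (o = -5/13*114*(-65) = -570/13*(-65) = 2850)
(F(-694) + o)*(574687 - 4627269) = (232 + 2850)*(574687 - 4627269) = 3082*(-4052582) = -12490057724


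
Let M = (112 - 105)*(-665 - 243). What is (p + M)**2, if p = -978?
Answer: 53787556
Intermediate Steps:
M = -6356 (M = 7*(-908) = -6356)
(p + M)**2 = (-978 - 6356)**2 = (-7334)**2 = 53787556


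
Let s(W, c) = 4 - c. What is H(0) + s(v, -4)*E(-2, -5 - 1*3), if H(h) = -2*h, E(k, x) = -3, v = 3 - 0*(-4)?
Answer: -24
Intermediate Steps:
v = 3 (v = 3 - 1*0 = 3 + 0 = 3)
H(0) + s(v, -4)*E(-2, -5 - 1*3) = -2*0 + (4 - 1*(-4))*(-3) = 0 + (4 + 4)*(-3) = 0 + 8*(-3) = 0 - 24 = -24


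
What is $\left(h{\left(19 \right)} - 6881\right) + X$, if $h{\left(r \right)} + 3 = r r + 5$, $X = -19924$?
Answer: $-26442$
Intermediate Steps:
$h{\left(r \right)} = 2 + r^{2}$ ($h{\left(r \right)} = -3 + \left(r r + 5\right) = -3 + \left(r^{2} + 5\right) = -3 + \left(5 + r^{2}\right) = 2 + r^{2}$)
$\left(h{\left(19 \right)} - 6881\right) + X = \left(\left(2 + 19^{2}\right) - 6881\right) - 19924 = \left(\left(2 + 361\right) - 6881\right) - 19924 = \left(363 - 6881\right) - 19924 = -6518 - 19924 = -26442$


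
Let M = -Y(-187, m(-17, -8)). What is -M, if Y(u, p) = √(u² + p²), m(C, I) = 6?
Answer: √35005 ≈ 187.10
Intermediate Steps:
Y(u, p) = √(p² + u²)
M = -√35005 (M = -√(6² + (-187)²) = -√(36 + 34969) = -√35005 ≈ -187.10)
-M = -(-1)*√35005 = √35005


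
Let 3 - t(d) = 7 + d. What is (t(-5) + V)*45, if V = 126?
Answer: 5715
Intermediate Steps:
t(d) = -4 - d (t(d) = 3 - (7 + d) = 3 + (-7 - d) = -4 - d)
(t(-5) + V)*45 = ((-4 - 1*(-5)) + 126)*45 = ((-4 + 5) + 126)*45 = (1 + 126)*45 = 127*45 = 5715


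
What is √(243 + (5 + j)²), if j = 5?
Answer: 7*√7 ≈ 18.520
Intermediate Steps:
√(243 + (5 + j)²) = √(243 + (5 + 5)²) = √(243 + 10²) = √(243 + 100) = √343 = 7*√7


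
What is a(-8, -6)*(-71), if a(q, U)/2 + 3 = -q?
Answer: -710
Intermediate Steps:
a(q, U) = -6 - 2*q (a(q, U) = -6 + 2*(-q) = -6 - 2*q)
a(-8, -6)*(-71) = (-6 - 2*(-8))*(-71) = (-6 + 16)*(-71) = 10*(-71) = -710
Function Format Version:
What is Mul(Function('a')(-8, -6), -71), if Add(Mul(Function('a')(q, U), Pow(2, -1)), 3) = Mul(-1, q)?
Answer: -710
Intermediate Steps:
Function('a')(q, U) = Add(-6, Mul(-2, q)) (Function('a')(q, U) = Add(-6, Mul(2, Mul(-1, q))) = Add(-6, Mul(-2, q)))
Mul(Function('a')(-8, -6), -71) = Mul(Add(-6, Mul(-2, -8)), -71) = Mul(Add(-6, 16), -71) = Mul(10, -71) = -710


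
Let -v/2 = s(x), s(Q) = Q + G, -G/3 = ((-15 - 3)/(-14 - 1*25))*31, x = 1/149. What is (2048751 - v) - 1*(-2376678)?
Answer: 8571889715/1937 ≈ 4.4253e+6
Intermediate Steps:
x = 1/149 ≈ 0.0067114
G = -558/13 (G = -3*(-15 - 3)/(-14 - 1*25)*31 = -3*(-18/(-14 - 25))*31 = -3*(-18/(-39))*31 = -3*(-18*(-1/39))*31 = -18*31/13 = -3*186/13 = -558/13 ≈ -42.923)
s(Q) = -558/13 + Q (s(Q) = Q - 558/13 = -558/13 + Q)
v = 166258/1937 (v = -2*(-558/13 + 1/149) = -2*(-83129/1937) = 166258/1937 ≈ 85.833)
(2048751 - v) - 1*(-2376678) = (2048751 - 1*166258/1937) - 1*(-2376678) = (2048751 - 166258/1937) + 2376678 = 3968264429/1937 + 2376678 = 8571889715/1937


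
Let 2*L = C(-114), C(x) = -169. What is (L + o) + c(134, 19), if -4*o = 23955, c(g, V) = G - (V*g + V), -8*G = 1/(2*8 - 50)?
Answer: -2349603/272 ≈ -8638.3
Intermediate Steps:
G = 1/272 (G = -1/(8*(2*8 - 50)) = -1/(8*(16 - 50)) = -⅛/(-34) = -⅛*(-1/34) = 1/272 ≈ 0.0036765)
c(g, V) = 1/272 - V - V*g (c(g, V) = 1/272 - (V*g + V) = 1/272 - (V + V*g) = 1/272 + (-V - V*g) = 1/272 - V - V*g)
o = -23955/4 (o = -¼*23955 = -23955/4 ≈ -5988.8)
L = -169/2 (L = (½)*(-169) = -169/2 ≈ -84.500)
(L + o) + c(134, 19) = (-169/2 - 23955/4) + (1/272 - 1*19 - 1*19*134) = -24293/4 + (1/272 - 19 - 2546) = -24293/4 - 697679/272 = -2349603/272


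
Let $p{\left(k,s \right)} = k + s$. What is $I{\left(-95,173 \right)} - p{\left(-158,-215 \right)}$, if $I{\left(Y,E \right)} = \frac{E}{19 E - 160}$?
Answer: $\frac{1166544}{3127} \approx 373.06$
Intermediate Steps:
$I{\left(Y,E \right)} = \frac{E}{-160 + 19 E}$
$I{\left(-95,173 \right)} - p{\left(-158,-215 \right)} = \frac{173}{-160 + 19 \cdot 173} - \left(-158 - 215\right) = \frac{173}{-160 + 3287} - -373 = \frac{173}{3127} + 373 = \frac{1166544}{3127}$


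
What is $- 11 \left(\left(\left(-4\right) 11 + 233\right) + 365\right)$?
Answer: $-6094$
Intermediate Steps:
$- 11 \left(\left(\left(-4\right) 11 + 233\right) + 365\right) = - 11 \left(\left(-44 + 233\right) + 365\right) = - 11 \left(189 + 365\right) = \left(-11\right) 554 = -6094$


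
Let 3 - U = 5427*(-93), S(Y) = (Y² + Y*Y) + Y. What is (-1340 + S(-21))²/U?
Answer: 229441/504714 ≈ 0.45460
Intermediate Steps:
S(Y) = Y + 2*Y² (S(Y) = (Y² + Y²) + Y = 2*Y² + Y = Y + 2*Y²)
U = 504714 (U = 3 - 5427*(-93) = 3 - 1*(-504711) = 3 + 504711 = 504714)
(-1340 + S(-21))²/U = (-1340 - 21*(1 + 2*(-21)))²/504714 = (-1340 - 21*(1 - 42))²*(1/504714) = (-1340 - 21*(-41))²*(1/504714) = (-1340 + 861)²*(1/504714) = (-479)²*(1/504714) = 229441*(1/504714) = 229441/504714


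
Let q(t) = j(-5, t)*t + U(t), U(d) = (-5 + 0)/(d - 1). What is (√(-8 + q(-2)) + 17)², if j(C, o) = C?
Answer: (51 + √33)²/9 ≈ 357.77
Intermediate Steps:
U(d) = -5/(-1 + d)
q(t) = -5*t - 5/(-1 + t)
(√(-8 + q(-2)) + 17)² = (√(-8 + 5*(-1 - 1*(-2)*(-1 - 2))/(-1 - 2)) + 17)² = (√(-8 + 5*(-1 - 1*(-2)*(-3))/(-3)) + 17)² = (√(-8 + 5*(-⅓)*(-1 - 6)) + 17)² = (√(-8 + 5*(-⅓)*(-7)) + 17)² = (√(-8 + 35/3) + 17)² = (√(11/3) + 17)² = (√33/3 + 17)² = (17 + √33/3)²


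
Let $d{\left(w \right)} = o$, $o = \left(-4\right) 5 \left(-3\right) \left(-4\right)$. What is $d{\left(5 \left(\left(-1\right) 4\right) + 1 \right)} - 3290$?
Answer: $-3530$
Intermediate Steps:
$o = -240$ ($o = \left(-20\right) \left(-3\right) \left(-4\right) = 60 \left(-4\right) = -240$)
$d{\left(w \right)} = -240$
$d{\left(5 \left(\left(-1\right) 4\right) + 1 \right)} - 3290 = -240 - 3290 = -3530$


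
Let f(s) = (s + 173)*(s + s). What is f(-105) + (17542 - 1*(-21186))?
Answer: 24448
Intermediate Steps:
f(s) = 2*s*(173 + s) (f(s) = (173 + s)*(2*s) = 2*s*(173 + s))
f(-105) + (17542 - 1*(-21186)) = 2*(-105)*(173 - 105) + (17542 - 1*(-21186)) = 2*(-105)*68 + (17542 + 21186) = -14280 + 38728 = 24448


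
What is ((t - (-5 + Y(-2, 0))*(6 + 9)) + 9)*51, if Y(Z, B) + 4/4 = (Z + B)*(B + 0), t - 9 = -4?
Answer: 5304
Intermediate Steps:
t = 5 (t = 9 - 4 = 5)
Y(Z, B) = -1 + B*(B + Z) (Y(Z, B) = -1 + (Z + B)*(B + 0) = -1 + (B + Z)*B = -1 + B*(B + Z))
((t - (-5 + Y(-2, 0))*(6 + 9)) + 9)*51 = ((5 - (-5 + (-1 + 0² + 0*(-2)))*(6 + 9)) + 9)*51 = ((5 - (-5 + (-1 + 0 + 0))*15) + 9)*51 = ((5 - (-5 - 1)*15) + 9)*51 = ((5 - (-6)*15) + 9)*51 = ((5 - 1*(-90)) + 9)*51 = ((5 + 90) + 9)*51 = (95 + 9)*51 = 104*51 = 5304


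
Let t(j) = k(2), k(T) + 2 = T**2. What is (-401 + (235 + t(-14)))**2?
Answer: 26896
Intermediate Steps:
k(T) = -2 + T**2
t(j) = 2 (t(j) = -2 + 2**2 = -2 + 4 = 2)
(-401 + (235 + t(-14)))**2 = (-401 + (235 + 2))**2 = (-401 + 237)**2 = (-164)**2 = 26896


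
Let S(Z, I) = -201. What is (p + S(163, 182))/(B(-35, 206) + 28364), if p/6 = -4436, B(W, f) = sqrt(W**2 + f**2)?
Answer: -760637388/804472835 + 26817*sqrt(43661)/804472835 ≈ -0.93855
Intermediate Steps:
p = -26616 (p = 6*(-4436) = -26616)
(p + S(163, 182))/(B(-35, 206) + 28364) = (-26616 - 201)/(sqrt((-35)**2 + 206**2) + 28364) = -26817/(sqrt(1225 + 42436) + 28364) = -26817/(sqrt(43661) + 28364) = -26817/(28364 + sqrt(43661))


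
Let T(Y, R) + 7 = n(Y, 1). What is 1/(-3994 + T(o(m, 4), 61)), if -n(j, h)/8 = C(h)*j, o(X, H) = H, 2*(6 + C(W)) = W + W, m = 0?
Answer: -1/3841 ≈ -0.00026035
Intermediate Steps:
C(W) = -6 + W (C(W) = -6 + (W + W)/2 = -6 + (2*W)/2 = -6 + W)
n(j, h) = -8*j*(-6 + h) (n(j, h) = -8*(-6 + h)*j = -8*j*(-6 + h))
T(Y, R) = -7 + 40*Y (T(Y, R) = -7 + 8*Y*(6 - 1*1) = -7 + 8*Y*(6 - 1) = -7 + 8*Y*5 = -7 + 40*Y)
1/(-3994 + T(o(m, 4), 61)) = 1/(-3994 + (-7 + 40*4)) = 1/(-3994 + (-7 + 160)) = 1/(-3994 + 153) = 1/(-3841) = -1/3841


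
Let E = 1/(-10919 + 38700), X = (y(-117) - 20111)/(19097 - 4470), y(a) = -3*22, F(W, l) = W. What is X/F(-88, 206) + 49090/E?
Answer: 1755411099645217/1287176 ≈ 1.3638e+9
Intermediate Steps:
y(a) = -66
X = -20177/14627 (X = (-66 - 20111)/(19097 - 4470) = -20177/14627 ≈ -1.3794)
E = 1/27781 ≈ 3.5996e-5
X/F(-88, 206) + 49090/E = -20177/14627/(-88) + 49090/(1/27781) = -20177/14627*(-1/88) + 49090*27781 = 20177/1287176 + 1363769290 = 1755411099645217/1287176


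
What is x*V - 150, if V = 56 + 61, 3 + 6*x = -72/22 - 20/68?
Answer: -51996/187 ≈ -278.05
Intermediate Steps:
x = -614/561 (x = -1/2 + (-72/22 - 20/68)/6 = -1/2 + (-72*1/22 - 20*1/68)/6 = -1/2 + (-36/11 - 5/17)/6 = -1/2 + (1/6)*(-667/187) = -1/2 - 667/1122 = -614/561 ≈ -1.0945)
V = 117
x*V - 150 = -614/561*117 - 150 = -23946/187 - 150 = -51996/187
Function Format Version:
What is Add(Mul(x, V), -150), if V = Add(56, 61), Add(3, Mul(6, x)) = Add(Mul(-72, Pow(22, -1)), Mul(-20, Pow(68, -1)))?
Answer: Rational(-51996, 187) ≈ -278.05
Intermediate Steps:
x = Rational(-614, 561) (x = Add(Rational(-1, 2), Mul(Rational(1, 6), Add(Mul(-72, Pow(22, -1)), Mul(-20, Pow(68, -1))))) = Add(Rational(-1, 2), Mul(Rational(1, 6), Add(Mul(-72, Rational(1, 22)), Mul(-20, Rational(1, 68))))) = Add(Rational(-1, 2), Mul(Rational(1, 6), Add(Rational(-36, 11), Rational(-5, 17)))) = Add(Rational(-1, 2), Mul(Rational(1, 6), Rational(-667, 187))) = Add(Rational(-1, 2), Rational(-667, 1122)) = Rational(-614, 561) ≈ -1.0945)
V = 117
Add(Mul(x, V), -150) = Add(Mul(Rational(-614, 561), 117), -150) = Add(Rational(-23946, 187), -150) = Rational(-51996, 187)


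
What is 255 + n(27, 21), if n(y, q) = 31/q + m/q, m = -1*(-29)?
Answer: 1805/7 ≈ 257.86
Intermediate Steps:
m = 29
n(y, q) = 60/q (n(y, q) = 31/q + 29/q = 60/q)
255 + n(27, 21) = 255 + 60/21 = 255 + 60*(1/21) = 255 + 20/7 = 1805/7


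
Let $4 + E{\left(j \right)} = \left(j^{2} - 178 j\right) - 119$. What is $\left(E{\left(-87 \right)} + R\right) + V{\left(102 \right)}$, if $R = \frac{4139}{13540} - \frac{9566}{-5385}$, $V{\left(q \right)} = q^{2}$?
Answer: $\frac{486155249311}{14582580} \approx 33338.0$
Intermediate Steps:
$E{\left(j \right)} = -123 + j^{2} - 178 j$ ($E{\left(j \right)} = -4 - \left(119 - j^{2} + 178 j\right) = -123 + j^{2} - 178 j$)
$R = \frac{30362431}{14582580}$ ($R = 4139 \cdot \frac{1}{13540} - - \frac{9566}{5385} = \frac{4139}{13540} + \frac{9566}{5385} = \frac{30362431}{14582580} \approx 2.0821$)
$\left(E{\left(-87 \right)} + R\right) + V{\left(102 \right)} = \left(\left(-123 + \left(-87\right)^{2} - -15486\right) + \frac{30362431}{14582580}\right) + 102^{2} = \left(\left(-123 + 7569 + 15486\right) + \frac{30362431}{14582580}\right) + 10404 = \left(22932 + \frac{30362431}{14582580}\right) + 10404 = \frac{334438086991}{14582580} + 10404 = \frac{486155249311}{14582580}$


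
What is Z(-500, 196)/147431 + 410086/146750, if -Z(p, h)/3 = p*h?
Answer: 51801944533/10817749625 ≈ 4.7886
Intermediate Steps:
Z(p, h) = -3*h*p (Z(p, h) = -3*p*h = -3*h*p)
Z(-500, 196)/147431 + 410086/146750 = -3*196*(-500)/147431 + 410086/146750 = 294000*(1/147431) + 410086*(1/146750) = 294000/147431 + 205043/73375 = 51801944533/10817749625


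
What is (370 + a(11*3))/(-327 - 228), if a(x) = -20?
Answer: -70/111 ≈ -0.63063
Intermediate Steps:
(370 + a(11*3))/(-327 - 228) = (370 - 20)/(-327 - 228) = 350/(-555) = 350*(-1/555) = -70/111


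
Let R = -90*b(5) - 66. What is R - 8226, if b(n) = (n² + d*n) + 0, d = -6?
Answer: -7842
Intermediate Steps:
b(n) = n² - 6*n (b(n) = (n² - 6*n) + 0 = n² - 6*n)
R = 384 (R = -450*(-6 + 5) - 66 = -450*(-1) - 66 = -90*(-5) - 66 = 450 - 66 = 384)
R - 8226 = 384 - 8226 = -7842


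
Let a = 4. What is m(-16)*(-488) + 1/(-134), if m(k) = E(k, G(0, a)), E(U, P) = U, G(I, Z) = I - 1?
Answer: 1046271/134 ≈ 7808.0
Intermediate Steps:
G(I, Z) = -1 + I
m(k) = k
m(-16)*(-488) + 1/(-134) = -16*(-488) + 1/(-134) = 7808 - 1/134 = 1046271/134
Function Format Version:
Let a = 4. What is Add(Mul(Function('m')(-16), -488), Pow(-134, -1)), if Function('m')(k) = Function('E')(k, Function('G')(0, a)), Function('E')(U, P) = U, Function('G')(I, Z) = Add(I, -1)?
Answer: Rational(1046271, 134) ≈ 7808.0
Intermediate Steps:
Function('G')(I, Z) = Add(-1, I)
Function('m')(k) = k
Add(Mul(Function('m')(-16), -488), Pow(-134, -1)) = Add(Mul(-16, -488), Pow(-134, -1)) = Add(7808, Rational(-1, 134)) = Rational(1046271, 134)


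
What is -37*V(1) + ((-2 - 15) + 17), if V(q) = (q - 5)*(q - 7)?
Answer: -888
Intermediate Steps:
V(q) = (-7 + q)*(-5 + q) (V(q) = (-5 + q)*(-7 + q) = (-7 + q)*(-5 + q))
-37*V(1) + ((-2 - 15) + 17) = -37*(35 + 1**2 - 12*1) + ((-2 - 15) + 17) = -37*(35 + 1 - 12) + (-17 + 17) = -37*24 + 0 = -888 + 0 = -888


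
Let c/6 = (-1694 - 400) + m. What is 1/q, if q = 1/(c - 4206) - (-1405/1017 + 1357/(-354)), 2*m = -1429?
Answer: 14276646/74449855 ≈ 0.19176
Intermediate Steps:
m = -1429/2 (m = (1/2)*(-1429) = -1429/2 ≈ -714.50)
c = -16851 (c = 6*((-1694 - 400) - 1429/2) = 6*(-2094 - 1429/2) = 6*(-5617/2) = -16851)
q = 74449855/14276646 (q = 1/(-16851 - 4206) - (-1405/1017 + 1357/(-354)) = 1/(-21057) - (-1405*1/1017 + 1357*(-1/354)) = -1/21057 - (-1405/1017 - 23/6) = -1/21057 - 1*(-10607/2034) = -1/21057 + 10607/2034 = 74449855/14276646 ≈ 5.2148)
1/q = 1/(74449855/14276646) = 14276646/74449855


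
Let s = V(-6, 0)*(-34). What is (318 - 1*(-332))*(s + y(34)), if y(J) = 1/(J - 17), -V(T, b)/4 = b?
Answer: 650/17 ≈ 38.235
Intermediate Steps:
V(T, b) = -4*b
y(J) = 1/(-17 + J)
s = 0 (s = -4*0*(-34) = 0*(-34) = 0)
(318 - 1*(-332))*(s + y(34)) = (318 - 1*(-332))*(0 + 1/(-17 + 34)) = (318 + 332)*(0 + 1/17) = 650*(0 + 1/17) = 650*(1/17) = 650/17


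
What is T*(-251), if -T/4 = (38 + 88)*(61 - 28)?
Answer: 4174632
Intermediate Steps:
T = -16632 (T = -4*(38 + 88)*(61 - 28) = -504*33 = -4*4158 = -16632)
T*(-251) = -16632*(-251) = 4174632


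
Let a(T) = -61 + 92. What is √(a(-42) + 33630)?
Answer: √33661 ≈ 183.47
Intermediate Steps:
a(T) = 31
√(a(-42) + 33630) = √(31 + 33630) = √33661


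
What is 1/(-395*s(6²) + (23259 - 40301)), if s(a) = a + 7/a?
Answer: -36/1128197 ≈ -3.1909e-5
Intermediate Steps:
1/(-395*s(6²) + (23259 - 40301)) = 1/(-395*(6² + 7/(6²)) + (23259 - 40301)) = 1/(-395*(36 + 7/36) - 17042) = 1/(-395*1303/36 - 17042) = 1/(-514685/36 - 17042) = 1/(-1128197/36) = -36/1128197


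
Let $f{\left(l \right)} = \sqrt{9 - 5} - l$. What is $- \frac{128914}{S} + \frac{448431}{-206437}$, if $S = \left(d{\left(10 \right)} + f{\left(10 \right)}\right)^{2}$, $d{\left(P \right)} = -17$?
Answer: $- \frac{26892888793}{129023125} \approx -208.43$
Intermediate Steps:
$f{\left(l \right)} = 2 - l$ ($f{\left(l \right)} = \sqrt{4} - l = 2 - l$)
$S = 625$ ($S = \left(-17 + \left(2 - 10\right)\right)^{2} = \left(-17 - 8\right)^{2} = \left(-25\right)^{2} = 625$)
$- \frac{128914}{S} + \frac{448431}{-206437} = - \frac{128914}{625} + \frac{448431}{-206437} = \left(-128914\right) \frac{1}{625} + 448431 \left(- \frac{1}{206437}\right) = - \frac{128914}{625} - \frac{448431}{206437} = - \frac{26892888793}{129023125}$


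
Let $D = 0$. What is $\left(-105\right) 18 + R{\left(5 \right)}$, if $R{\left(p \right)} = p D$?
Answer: $-1890$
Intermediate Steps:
$R{\left(p \right)} = 0$ ($R{\left(p \right)} = p 0 = 0$)
$\left(-105\right) 18 + R{\left(5 \right)} = \left(-105\right) 18 + 0 = -1890 + 0 = -1890$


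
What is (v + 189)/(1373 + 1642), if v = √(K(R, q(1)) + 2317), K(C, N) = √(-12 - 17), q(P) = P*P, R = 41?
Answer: 21/335 + √(2317 + I*√29)/3015 ≈ 0.078652 + 1.8553e-5*I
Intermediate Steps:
q(P) = P²
K(C, N) = I*√29 (K(C, N) = √(-29) = I*√29)
v = √(2317 + I*√29) (v = √(I*√29 + 2317) = √(2317 + I*√29) ≈ 48.135 + 0.0559*I)
(v + 189)/(1373 + 1642) = (√(2317 + I*√29) + 189)/(1373 + 1642) = (189 + √(2317 + I*√29))/3015 = (189 + √(2317 + I*√29))*(1/3015) = 21/335 + √(2317 + I*√29)/3015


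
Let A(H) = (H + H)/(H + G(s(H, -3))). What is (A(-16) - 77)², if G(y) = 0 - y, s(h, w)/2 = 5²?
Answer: 6375625/1089 ≈ 5854.6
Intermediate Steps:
s(h, w) = 50 (s(h, w) = 2*5² = 2*25 = 50)
G(y) = -y
A(H) = 2*H/(-50 + H) (A(H) = (H + H)/(H - 1*50) = (2*H)/(H - 50) = (2*H)/(-50 + H) = 2*H/(-50 + H))
(A(-16) - 77)² = (2*(-16)/(-50 - 16) - 77)² = (2*(-16)/(-66) - 77)² = (2*(-16)*(-1/66) - 77)² = (16/33 - 77)² = (-2525/33)² = 6375625/1089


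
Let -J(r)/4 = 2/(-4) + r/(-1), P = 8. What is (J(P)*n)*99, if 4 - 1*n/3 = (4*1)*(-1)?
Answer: 80784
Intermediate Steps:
n = 24 (n = 12 - 3*4*1*(-1) = 12 - 12*(-1) = 12 - 3*(-4) = 12 + 12 = 24)
J(r) = 2 + 4*r (J(r) = -4*(2/(-4) + r/(-1)) = -4*(2*(-¼) + r*(-1)) = -4*(-½ - r) = 2 + 4*r)
(J(P)*n)*99 = ((2 + 4*8)*24)*99 = ((2 + 32)*24)*99 = (34*24)*99 = 816*99 = 80784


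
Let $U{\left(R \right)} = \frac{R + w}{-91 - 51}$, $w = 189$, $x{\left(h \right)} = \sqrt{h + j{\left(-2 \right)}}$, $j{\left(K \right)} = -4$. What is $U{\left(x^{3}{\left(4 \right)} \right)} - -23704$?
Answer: $\frac{3365779}{142} \approx 23703.0$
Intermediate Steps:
$x{\left(h \right)} = \sqrt{-4 + h}$ ($x{\left(h \right)} = \sqrt{h - 4} = \sqrt{-4 + h}$)
$U{\left(R \right)} = - \frac{189}{142} - \frac{R}{142}$ ($U{\left(R \right)} = \frac{R + 189}{-91 - 51} = \frac{189 + R}{-142} = - \frac{189 + R}{142} = - \frac{189}{142} - \frac{R}{142}$)
$U{\left(x^{3}{\left(4 \right)} \right)} - -23704 = \left(- \frac{189}{142} - \frac{\left(\sqrt{-4 + 4}\right)^{3}}{142}\right) - -23704 = \left(- \frac{189}{142} - \frac{\left(\sqrt{0}\right)^{3}}{142}\right) + 23704 = \left(- \frac{189}{142} - \frac{0^{3}}{142}\right) + 23704 = \left(- \frac{189}{142} - 0\right) + 23704 = \left(- \frac{189}{142} + 0\right) + 23704 = - \frac{189}{142} + 23704 = \frac{3365779}{142}$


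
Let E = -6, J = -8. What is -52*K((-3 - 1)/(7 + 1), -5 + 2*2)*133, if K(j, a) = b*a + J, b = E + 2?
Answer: 27664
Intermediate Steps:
b = -4 (b = -6 + 2 = -4)
K(j, a) = -8 - 4*a (K(j, a) = -4*a - 8 = -8 - 4*a)
-52*K((-3 - 1)/(7 + 1), -5 + 2*2)*133 = -52*(-8 - 4*(-5 + 2*2))*133 = -52*(-8 - 4*(-5 + 4))*133 = -52*(-8 - 4*(-1))*133 = -52*(-8 + 4)*133 = -52*(-4)*133 = 208*133 = 27664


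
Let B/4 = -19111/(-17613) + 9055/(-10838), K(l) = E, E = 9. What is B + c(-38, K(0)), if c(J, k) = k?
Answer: 954282229/95444847 ≈ 9.9983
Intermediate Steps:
K(l) = 9
B = 95278606/95444847 (B = 4*(-19111/(-17613) + 9055/(-10838)) = 4*(-19111*(-1/17613) + 9055*(-1/10838)) = 4*(19111/17613 - 9055/10838) = 4*(47639303/190889694) = 95278606/95444847 ≈ 0.99826)
B + c(-38, K(0)) = 95278606/95444847 + 9 = 954282229/95444847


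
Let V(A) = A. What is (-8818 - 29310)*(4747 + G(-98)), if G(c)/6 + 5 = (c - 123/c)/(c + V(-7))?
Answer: -308803857408/1715 ≈ -1.8006e+8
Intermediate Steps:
G(c) = -30 + 6*(c - 123/c)/(-7 + c) (G(c) = -30 + 6*((c - 123/c)/(c - 7)) = -30 + 6*((c - 123/c)/(-7 + c)) = -30 + 6*(c - 123/c)/(-7 + c))
(-8818 - 29310)*(4747 + G(-98)) = (-8818 - 29310)*(4747 + 6*(-123 - 4*(-98)² + 35*(-98))/(-98*(-7 - 98))) = -38128*(4747 + 6*(-1/98)*(-123 - 4*9604 - 3430)/(-105)) = -38128*(4747 + 6*(-1/98)*(-1/105)*(-123 - 38416 - 3430)) = -38128*(4747 + 6*(-1/98)*(-1/105)*(-41969)) = -38128*(4747 - 41969/1715) = -38128*8099136/1715 = -308803857408/1715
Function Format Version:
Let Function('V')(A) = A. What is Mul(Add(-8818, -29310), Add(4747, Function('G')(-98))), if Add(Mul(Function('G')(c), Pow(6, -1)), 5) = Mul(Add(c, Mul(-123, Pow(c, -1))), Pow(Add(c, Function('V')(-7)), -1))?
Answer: Rational(-308803857408, 1715) ≈ -1.8006e+8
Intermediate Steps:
Function('G')(c) = Add(-30, Mul(6, Pow(Add(-7, c), -1), Add(c, Mul(-123, Pow(c, -1))))) (Function('G')(c) = Add(-30, Mul(6, Mul(Add(c, Mul(-123, Pow(c, -1))), Pow(Add(c, -7), -1)))) = Add(-30, Mul(6, Mul(Add(c, Mul(-123, Pow(c, -1))), Pow(Add(-7, c), -1)))) = Add(-30, Mul(6, Mul(Pow(Add(-7, c), -1), Add(c, Mul(-123, Pow(c, -1)))))) = Add(-30, Mul(6, Pow(Add(-7, c), -1), Add(c, Mul(-123, Pow(c, -1))))))
Mul(Add(-8818, -29310), Add(4747, Function('G')(-98))) = Mul(Add(-8818, -29310), Add(4747, Mul(6, Pow(-98, -1), Pow(Add(-7, -98), -1), Add(-123, Mul(-4, Pow(-98, 2)), Mul(35, -98))))) = Mul(-38128, Add(4747, Mul(6, Rational(-1, 98), Pow(-105, -1), Add(-123, Mul(-4, 9604), -3430)))) = Mul(-38128, Add(4747, Mul(6, Rational(-1, 98), Rational(-1, 105), Add(-123, -38416, -3430)))) = Mul(-38128, Add(4747, Mul(6, Rational(-1, 98), Rational(-1, 105), -41969))) = Mul(-38128, Add(4747, Rational(-41969, 1715))) = Mul(-38128, Rational(8099136, 1715)) = Rational(-308803857408, 1715)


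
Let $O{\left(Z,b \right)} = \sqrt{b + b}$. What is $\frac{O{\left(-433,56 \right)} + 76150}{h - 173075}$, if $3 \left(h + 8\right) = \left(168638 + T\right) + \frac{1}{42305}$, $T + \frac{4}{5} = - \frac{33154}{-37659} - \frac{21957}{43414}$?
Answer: $- \frac{15800886272551558500}{24250257202828762183} - \frac{829987460147160 \sqrt{7}}{24250257202828762183} \approx -0.65167$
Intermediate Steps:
$T = - \frac{3477365839}{8174639130}$ ($T = - \frac{4}{5} - \left(- \frac{33154}{37659} + \frac{21957}{43414}\right) = - \frac{4}{5} - - \frac{612469093}{1634927826} = - \frac{4}{5} + \left(\frac{33154}{37659} - \frac{21957}{43414}\right) = - \frac{4}{5} + \frac{612469093}{1634927826} = - \frac{3477365839}{8174639130} \approx -0.42538$)
$O{\left(Z,b \right)} = \sqrt{2} \sqrt{b}$ ($O{\left(Z,b \right)} = \sqrt{2 b} = \sqrt{2} \sqrt{b}$)
$h = \frac{11662262713413667067}{207496865036790}$ ($h = -8 + \frac{\left(168638 - \frac{3477365839}{8174639130}\right) + \frac{1}{42305}}{3} = -8 + \frac{\frac{1378551316239101}{8174639130} + \frac{1}{42305}}{3} = -8 + \frac{1}{3} \cdot \frac{11663922688333961387}{69165621678930} = -8 + \frac{11663922688333961387}{207496865036790} = \frac{11662262713413667067}{207496865036790} \approx 56205.0$)
$\frac{O{\left(-433,56 \right)} + 76150}{h - 173075} = \frac{\sqrt{2} \sqrt{56} + 76150}{\frac{11662262713413667067}{207496865036790} - 173075} = \frac{\sqrt{2} \cdot 2 \sqrt{14} + 76150}{- \frac{24250257202828762183}{207496865036790}} = \left(4 \sqrt{7} + 76150\right) \left(- \frac{207496865036790}{24250257202828762183}\right) = \left(76150 + 4 \sqrt{7}\right) \left(- \frac{207496865036790}{24250257202828762183}\right) = - \frac{15800886272551558500}{24250257202828762183} - \frac{829987460147160 \sqrt{7}}{24250257202828762183}$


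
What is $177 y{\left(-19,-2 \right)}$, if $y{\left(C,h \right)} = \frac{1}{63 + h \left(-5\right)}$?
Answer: $\frac{177}{73} \approx 2.4247$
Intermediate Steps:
$y{\left(C,h \right)} = \frac{1}{63 - 5 h}$
$177 y{\left(-19,-2 \right)} = 177 \left(- \frac{1}{-63 + 5 \left(-2\right)}\right) = 177 \left(- \frac{1}{-63 - 10}\right) = 177 \left(- \frac{1}{-73}\right) = 177 \left(\left(-1\right) \left(- \frac{1}{73}\right)\right) = 177 \cdot \frac{1}{73} = \frac{177}{73}$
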